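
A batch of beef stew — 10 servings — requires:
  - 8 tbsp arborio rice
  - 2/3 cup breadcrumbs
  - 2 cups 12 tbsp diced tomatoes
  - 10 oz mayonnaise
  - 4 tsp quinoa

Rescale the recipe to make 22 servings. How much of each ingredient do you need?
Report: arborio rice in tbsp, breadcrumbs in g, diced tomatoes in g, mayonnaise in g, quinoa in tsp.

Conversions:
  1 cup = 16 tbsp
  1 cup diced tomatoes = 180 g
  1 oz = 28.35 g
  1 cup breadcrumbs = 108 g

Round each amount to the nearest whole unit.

arborio rice: 18 tbsp; breadcrumbs: 158 g; diced tomatoes: 1089 g; mayonnaise: 624 g; quinoa: 9 tsp

Scaling factor: 22/10 = 11/5 = 2.2.
arborio rice: 8 tbsp × 11/5 ≈ 18 tbsp
breadcrumbs: 2/3 cup × 11/5 × 108 g/cup ≈ 158 g
diced tomatoes: (2 cup + 12 tbsp = 2.75 cup) × 11/5 × 180 g/cup = 1089 g
mayonnaise: 10 oz × 11/5 × 28.35 g/oz ≈ 624 g
quinoa: 4 tsp × 11/5 ≈ 9 tsp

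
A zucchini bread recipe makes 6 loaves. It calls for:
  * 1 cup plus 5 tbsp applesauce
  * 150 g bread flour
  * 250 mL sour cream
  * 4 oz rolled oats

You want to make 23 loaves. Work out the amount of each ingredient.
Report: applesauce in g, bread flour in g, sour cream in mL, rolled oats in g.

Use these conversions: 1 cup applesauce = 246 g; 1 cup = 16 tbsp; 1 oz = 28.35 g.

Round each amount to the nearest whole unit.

applesauce: 1238 g; bread flour: 575 g; sour cream: 958 mL; rolled oats: 435 g

Scaling factor: 23/6.
applesauce: (1 cup + 5 tbsp = 1.3125 cup) × 23/6 × 246 g/cup ≈ 1238 g
bread flour: 150 g × 23/6 = 575 g
sour cream: 250 mL × 23/6 ≈ 958 mL
rolled oats: 4 oz × 23/6 × 28.35 g/oz ≈ 435 g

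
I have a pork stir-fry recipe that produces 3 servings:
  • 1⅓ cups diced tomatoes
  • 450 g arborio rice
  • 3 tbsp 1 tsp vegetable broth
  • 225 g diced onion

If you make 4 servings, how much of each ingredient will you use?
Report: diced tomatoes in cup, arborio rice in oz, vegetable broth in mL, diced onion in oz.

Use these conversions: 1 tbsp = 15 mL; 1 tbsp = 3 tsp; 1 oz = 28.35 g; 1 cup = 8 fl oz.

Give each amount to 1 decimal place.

diced tomatoes: 1.8 cup; arborio rice: 21.2 oz; vegetable broth: 66.7 mL; diced onion: 10.6 oz

Scaling factor: 4/3.
diced tomatoes: 4/3 cup × 4/3 ≈ 1.8 cup
arborio rice: 450 g × 4/3 ÷ 28.35 g/oz ≈ 21.2 oz
vegetable broth: (3 tbsp + 1 tsp = 10/3 tbsp) × 4/3 × 15 mL/tbsp ≈ 66.7 mL
diced onion: 225 g × 4/3 ÷ 28.35 g/oz ≈ 10.6 oz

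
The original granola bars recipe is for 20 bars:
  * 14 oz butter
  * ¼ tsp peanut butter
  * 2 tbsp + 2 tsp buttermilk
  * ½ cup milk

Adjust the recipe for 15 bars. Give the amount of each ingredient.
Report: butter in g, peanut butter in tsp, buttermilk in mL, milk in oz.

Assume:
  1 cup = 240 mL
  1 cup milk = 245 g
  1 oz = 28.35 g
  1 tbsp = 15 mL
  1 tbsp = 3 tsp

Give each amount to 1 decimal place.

Scaling factor: 15/20 = 3/4 = 0.75.
butter: 14 oz × 3/4 × 28.35 g/oz ≈ 297.7 g
peanut butter: 0.25 tsp × 3/4 ≈ 0.2 tsp
buttermilk: (2 tbsp + 2 tsp = 8/3 tbsp) × 3/4 × 15 mL/tbsp = 30.0 mL
milk: 0.5 cup × 3/4 × 245 g/cup ÷ 28.35 g/oz ≈ 3.2 oz

butter: 297.7 g; peanut butter: 0.2 tsp; buttermilk: 30.0 mL; milk: 3.2 oz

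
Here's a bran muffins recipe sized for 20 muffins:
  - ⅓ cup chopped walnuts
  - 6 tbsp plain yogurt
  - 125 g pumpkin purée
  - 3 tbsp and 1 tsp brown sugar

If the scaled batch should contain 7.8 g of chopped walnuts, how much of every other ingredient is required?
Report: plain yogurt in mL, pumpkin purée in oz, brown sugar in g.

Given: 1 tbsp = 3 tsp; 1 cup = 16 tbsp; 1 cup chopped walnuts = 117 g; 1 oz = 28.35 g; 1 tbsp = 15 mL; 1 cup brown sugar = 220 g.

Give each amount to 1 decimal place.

plain yogurt: 18.0 mL; pumpkin purée: 0.9 oz; brown sugar: 9.2 g

The original recipe has 39 g of chopped walnuts, so the scaling factor is 7.8 ÷ 39 = 1/5 = 0.2.
plain yogurt: 6 tbsp × 1/5 × 15 mL/tbsp = 18.0 mL
pumpkin purée: 125 g × 1/5 ÷ 28.35 g/oz ≈ 0.9 oz
brown sugar: (3 tbsp + 1 tsp = 10/3 tbsp) × 1/5 ÷ 16 tbsp/cup × 220 g/cup ≈ 9.2 g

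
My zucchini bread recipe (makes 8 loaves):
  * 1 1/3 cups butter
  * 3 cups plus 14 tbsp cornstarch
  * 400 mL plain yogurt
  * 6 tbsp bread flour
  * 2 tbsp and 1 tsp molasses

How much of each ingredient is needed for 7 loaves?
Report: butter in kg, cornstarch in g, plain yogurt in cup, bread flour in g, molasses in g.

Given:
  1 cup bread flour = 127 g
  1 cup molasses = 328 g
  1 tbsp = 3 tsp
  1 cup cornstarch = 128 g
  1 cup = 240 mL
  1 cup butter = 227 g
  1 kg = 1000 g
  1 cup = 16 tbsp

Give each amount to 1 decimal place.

butter: 0.3 kg; cornstarch: 434.0 g; plain yogurt: 1.5 cup; bread flour: 41.7 g; molasses: 41.9 g

Scaling factor: 7/8 = 0.875.
butter: 4/3 cup × 7/8 × 227 g/cup ÷ 1000 g/kg ≈ 0.3 kg
cornstarch: (3 cup + 14 tbsp = 3.875 cup) × 7/8 × 128 g/cup = 434.0 g
plain yogurt: 400 mL × 7/8 ÷ 240 mL/cup ≈ 1.5 cup
bread flour: 6 tbsp × 7/8 ÷ 16 tbsp/cup × 127 g/cup ≈ 41.7 g
molasses: (2 tbsp + 1 tsp = 7/3 tbsp) × 7/8 ÷ 16 tbsp/cup × 328 g/cup ≈ 41.9 g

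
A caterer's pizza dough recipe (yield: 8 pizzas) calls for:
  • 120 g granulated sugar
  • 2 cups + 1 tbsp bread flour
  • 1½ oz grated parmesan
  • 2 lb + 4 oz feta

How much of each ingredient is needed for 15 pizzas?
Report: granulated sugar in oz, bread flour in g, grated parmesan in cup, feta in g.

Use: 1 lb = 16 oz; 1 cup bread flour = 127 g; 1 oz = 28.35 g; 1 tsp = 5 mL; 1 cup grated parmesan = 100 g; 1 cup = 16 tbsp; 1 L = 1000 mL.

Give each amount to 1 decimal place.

Scaling factor: 15/8 = 1.875.
granulated sugar: 120 g × 15/8 ÷ 28.35 g/oz ≈ 7.9 oz
bread flour: (2 cup + 1 tbsp = 2.0625 cup) × 15/8 × 127 g/cup ≈ 491.1 g
grated parmesan: 1.5 oz × 15/8 × 28.35 g/oz ÷ 100 g/cup ≈ 0.8 cup
feta: (2 lb + 4 oz = 2.25 lb) × 15/8 × 16 oz/lb × 28.35 g/oz ≈ 1913.6 g

granulated sugar: 7.9 oz; bread flour: 491.1 g; grated parmesan: 0.8 cup; feta: 1913.6 g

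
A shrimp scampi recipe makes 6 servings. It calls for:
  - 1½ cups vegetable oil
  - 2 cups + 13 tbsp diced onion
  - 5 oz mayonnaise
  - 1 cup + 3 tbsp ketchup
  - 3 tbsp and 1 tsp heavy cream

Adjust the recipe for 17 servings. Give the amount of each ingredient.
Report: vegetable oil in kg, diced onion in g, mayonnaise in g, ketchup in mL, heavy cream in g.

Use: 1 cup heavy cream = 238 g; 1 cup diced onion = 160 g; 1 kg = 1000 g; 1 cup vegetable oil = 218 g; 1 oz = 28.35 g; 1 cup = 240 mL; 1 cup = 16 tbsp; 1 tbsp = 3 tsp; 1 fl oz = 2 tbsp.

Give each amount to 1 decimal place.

vegetable oil: 0.9 kg; diced onion: 1275.0 g; mayonnaise: 401.6 g; ketchup: 807.5 mL; heavy cream: 140.5 g

Scaling factor: 17/6.
vegetable oil: 1.5 cup × 17/6 × 218 g/cup ÷ 1000 g/kg ≈ 0.9 kg
diced onion: (2 cup + 13 tbsp = 2.8125 cup) × 17/6 × 160 g/cup = 1275.0 g
mayonnaise: 5 oz × 17/6 × 28.35 g/oz ≈ 401.6 g
ketchup: (1 cup + 3 tbsp = 1.1875 cup) × 17/6 × 240 mL/cup = 807.5 mL
heavy cream: (3 tbsp + 1 tsp = 10/3 tbsp) × 17/6 ÷ 16 tbsp/cup × 238 g/cup ≈ 140.5 g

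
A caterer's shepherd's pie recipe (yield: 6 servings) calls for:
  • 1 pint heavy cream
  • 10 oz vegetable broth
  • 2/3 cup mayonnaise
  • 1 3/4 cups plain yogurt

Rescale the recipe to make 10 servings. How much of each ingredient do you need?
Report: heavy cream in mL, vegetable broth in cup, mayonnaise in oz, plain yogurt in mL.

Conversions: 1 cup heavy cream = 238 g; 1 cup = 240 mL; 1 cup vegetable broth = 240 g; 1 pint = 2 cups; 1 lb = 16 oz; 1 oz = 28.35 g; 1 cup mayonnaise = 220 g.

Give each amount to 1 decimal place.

Scaling factor: 10/6 = 5/3.
heavy cream: 1 pint × 5/3 × 2 cup/pint × 240 mL/cup = 800.0 mL
vegetable broth: 10 oz × 5/3 × 28.35 g/oz ÷ 240 g/cup ≈ 2.0 cup
mayonnaise: 2/3 cup × 5/3 × 220 g/cup ÷ 28.35 g/oz ≈ 8.6 oz
plain yogurt: 1.75 cup × 5/3 × 240 mL/cup = 700.0 mL

heavy cream: 800.0 mL; vegetable broth: 2.0 cup; mayonnaise: 8.6 oz; plain yogurt: 700.0 mL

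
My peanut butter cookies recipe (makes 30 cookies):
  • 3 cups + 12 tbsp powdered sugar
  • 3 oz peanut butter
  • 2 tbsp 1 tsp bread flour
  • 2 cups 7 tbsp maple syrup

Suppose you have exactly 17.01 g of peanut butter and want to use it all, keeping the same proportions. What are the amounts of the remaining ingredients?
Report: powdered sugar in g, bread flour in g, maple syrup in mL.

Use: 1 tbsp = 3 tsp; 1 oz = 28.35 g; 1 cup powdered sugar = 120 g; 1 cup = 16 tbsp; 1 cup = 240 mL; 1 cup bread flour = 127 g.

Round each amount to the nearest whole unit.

The original recipe has 85.05 g of peanut butter, so the scaling factor is 17.01 ÷ 85.05 = 1/5 = 0.2.
powdered sugar: (3 cup + 12 tbsp = 3.75 cup) × 1/5 × 120 g/cup = 90 g
bread flour: (2 tbsp + 1 tsp = 7/3 tbsp) × 1/5 ÷ 16 tbsp/cup × 127 g/cup ≈ 4 g
maple syrup: (2 cup + 7 tbsp = 2.4375 cup) × 1/5 × 240 mL/cup = 117 mL

powdered sugar: 90 g; bread flour: 4 g; maple syrup: 117 mL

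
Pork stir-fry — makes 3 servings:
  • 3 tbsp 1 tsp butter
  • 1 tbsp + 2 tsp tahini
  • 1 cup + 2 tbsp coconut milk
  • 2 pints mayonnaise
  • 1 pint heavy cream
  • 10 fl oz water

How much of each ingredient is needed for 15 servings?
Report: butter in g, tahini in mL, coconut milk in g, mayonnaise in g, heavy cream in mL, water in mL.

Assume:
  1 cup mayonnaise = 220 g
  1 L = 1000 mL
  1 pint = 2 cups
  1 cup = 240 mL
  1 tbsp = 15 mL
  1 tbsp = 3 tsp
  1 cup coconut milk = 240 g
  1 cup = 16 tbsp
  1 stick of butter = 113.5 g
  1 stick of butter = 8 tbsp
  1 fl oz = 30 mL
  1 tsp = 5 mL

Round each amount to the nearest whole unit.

butter: 236 g; tahini: 125 mL; coconut milk: 1350 g; mayonnaise: 4400 g; heavy cream: 2400 mL; water: 1500 mL

Scaling factor: 15/3 = 5.
butter: (3 tbsp + 1 tsp = 10/3 tbsp) × 5 ÷ 8 tbsp/stick × 113.5 g/stick ≈ 236 g
tahini: (1 tbsp + 2 tsp = 5/3 tbsp) × 5 × 15 mL/tbsp = 125 mL
coconut milk: (1 cup + 2 tbsp = 1.125 cup) × 5 × 240 g/cup = 1350 g
mayonnaise: 2 pint × 5 × 2 cup/pint × 220 g/cup = 4400 g
heavy cream: 1 pint × 5 × 2 cup/pint × 240 mL/cup = 2400 mL
water: 10 fl oz × 5 × 30 mL/fl oz = 1500 mL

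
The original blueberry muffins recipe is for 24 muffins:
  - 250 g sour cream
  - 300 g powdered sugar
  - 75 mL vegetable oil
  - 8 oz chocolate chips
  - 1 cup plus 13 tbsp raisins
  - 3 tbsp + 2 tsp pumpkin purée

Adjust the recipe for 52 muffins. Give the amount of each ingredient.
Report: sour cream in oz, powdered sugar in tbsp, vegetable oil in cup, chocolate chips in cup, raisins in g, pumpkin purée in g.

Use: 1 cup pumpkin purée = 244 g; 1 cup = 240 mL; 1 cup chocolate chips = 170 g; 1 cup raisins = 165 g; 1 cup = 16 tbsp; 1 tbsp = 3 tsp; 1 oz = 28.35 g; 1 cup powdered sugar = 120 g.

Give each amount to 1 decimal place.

Scaling factor: 52/24 = 13/6.
sour cream: 250 g × 13/6 ÷ 28.35 g/oz ≈ 19.1 oz
powdered sugar: 300 g × 13/6 ÷ 120 g/cup × 16 tbsp/cup ≈ 86.7 tbsp
vegetable oil: 75 mL × 13/6 ÷ 240 mL/cup ≈ 0.7 cup
chocolate chips: 8 oz × 13/6 × 28.35 g/oz ÷ 170 g/cup ≈ 2.9 cup
raisins: (1 cup + 13 tbsp = 1.8125 cup) × 13/6 × 165 g/cup ≈ 648.0 g
pumpkin purée: (3 tbsp + 2 tsp = 11/3 tbsp) × 13/6 ÷ 16 tbsp/cup × 244 g/cup ≈ 121.2 g

sour cream: 19.1 oz; powdered sugar: 86.7 tbsp; vegetable oil: 0.7 cup; chocolate chips: 2.9 cup; raisins: 648.0 g; pumpkin purée: 121.2 g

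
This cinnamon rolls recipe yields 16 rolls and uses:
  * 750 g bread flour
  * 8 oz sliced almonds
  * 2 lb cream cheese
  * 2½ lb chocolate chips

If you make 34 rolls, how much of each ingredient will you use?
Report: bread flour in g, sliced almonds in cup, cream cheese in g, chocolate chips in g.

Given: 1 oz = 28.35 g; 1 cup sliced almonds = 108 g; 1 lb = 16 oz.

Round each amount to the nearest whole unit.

Scaling factor: 34/16 = 17/8 = 2.125.
bread flour: 750 g × 17/8 ≈ 1594 g
sliced almonds: 8 oz × 17/8 × 28.35 g/oz ÷ 108 g/cup ≈ 4 cup
cream cheese: 2 lb × 17/8 × 16 oz/lb × 28.35 g/oz ≈ 1928 g
chocolate chips: 2.5 lb × 17/8 × 16 oz/lb × 28.35 g/oz ≈ 2410 g

bread flour: 1594 g; sliced almonds: 4 cup; cream cheese: 1928 g; chocolate chips: 2410 g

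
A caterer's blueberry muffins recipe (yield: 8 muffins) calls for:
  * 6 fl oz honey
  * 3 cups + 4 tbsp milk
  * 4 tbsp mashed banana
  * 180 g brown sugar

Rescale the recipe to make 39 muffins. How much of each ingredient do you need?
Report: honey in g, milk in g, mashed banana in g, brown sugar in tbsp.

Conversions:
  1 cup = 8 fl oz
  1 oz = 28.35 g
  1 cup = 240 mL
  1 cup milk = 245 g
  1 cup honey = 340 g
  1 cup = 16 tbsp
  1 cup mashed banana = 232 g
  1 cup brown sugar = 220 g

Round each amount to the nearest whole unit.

honey: 1243 g; milk: 3882 g; mashed banana: 283 g; brown sugar: 64 tbsp

Scaling factor: 39/8 = 4.875.
honey: 6 fl oz × 39/8 ÷ 8 fl oz/cup × 340 g/cup ≈ 1243 g
milk: (3 cup + 4 tbsp = 3.25 cup) × 39/8 × 245 g/cup ≈ 3882 g
mashed banana: 4 tbsp × 39/8 ÷ 16 tbsp/cup × 232 g/cup ≈ 283 g
brown sugar: 180 g × 39/8 ÷ 220 g/cup × 16 tbsp/cup ≈ 64 tbsp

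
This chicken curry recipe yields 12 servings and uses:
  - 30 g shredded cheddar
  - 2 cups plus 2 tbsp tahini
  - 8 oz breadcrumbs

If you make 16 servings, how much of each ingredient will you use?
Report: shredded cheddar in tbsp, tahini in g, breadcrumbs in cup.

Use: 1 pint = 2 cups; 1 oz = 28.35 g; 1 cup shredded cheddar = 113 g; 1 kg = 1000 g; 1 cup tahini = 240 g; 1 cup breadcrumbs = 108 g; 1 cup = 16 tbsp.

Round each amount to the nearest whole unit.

Scaling factor: 16/12 = 4/3.
shredded cheddar: 30 g × 4/3 ÷ 113 g/cup × 16 tbsp/cup ≈ 6 tbsp
tahini: (2 cup + 2 tbsp = 2.125 cup) × 4/3 × 240 g/cup = 680 g
breadcrumbs: 8 oz × 4/3 × 28.35 g/oz ÷ 108 g/cup ≈ 3 cup

shredded cheddar: 6 tbsp; tahini: 680 g; breadcrumbs: 3 cup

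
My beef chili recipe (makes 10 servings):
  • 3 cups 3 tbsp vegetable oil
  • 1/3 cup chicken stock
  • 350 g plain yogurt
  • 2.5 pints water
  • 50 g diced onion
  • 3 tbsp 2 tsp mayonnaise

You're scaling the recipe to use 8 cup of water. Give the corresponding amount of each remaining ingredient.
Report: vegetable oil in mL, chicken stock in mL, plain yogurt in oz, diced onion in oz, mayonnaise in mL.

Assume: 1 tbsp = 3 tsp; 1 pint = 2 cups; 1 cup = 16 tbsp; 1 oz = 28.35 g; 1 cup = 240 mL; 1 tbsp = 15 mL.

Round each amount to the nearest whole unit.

vegetable oil: 1224 mL; chicken stock: 128 mL; plain yogurt: 20 oz; diced onion: 3 oz; mayonnaise: 88 mL

The original recipe has 5 cup of water, so the scaling factor is 8 ÷ 5 = 8/5 = 1.6.
vegetable oil: (3 cup + 3 tbsp = 3.1875 cup) × 8/5 × 240 mL/cup = 1224 mL
chicken stock: 1/3 cup × 8/5 × 240 mL/cup = 128 mL
plain yogurt: 350 g × 8/5 ÷ 28.35 g/oz ≈ 20 oz
diced onion: 50 g × 8/5 ÷ 28.35 g/oz ≈ 3 oz
mayonnaise: (3 tbsp + 2 tsp = 11/3 tbsp) × 8/5 × 15 mL/tbsp = 88 mL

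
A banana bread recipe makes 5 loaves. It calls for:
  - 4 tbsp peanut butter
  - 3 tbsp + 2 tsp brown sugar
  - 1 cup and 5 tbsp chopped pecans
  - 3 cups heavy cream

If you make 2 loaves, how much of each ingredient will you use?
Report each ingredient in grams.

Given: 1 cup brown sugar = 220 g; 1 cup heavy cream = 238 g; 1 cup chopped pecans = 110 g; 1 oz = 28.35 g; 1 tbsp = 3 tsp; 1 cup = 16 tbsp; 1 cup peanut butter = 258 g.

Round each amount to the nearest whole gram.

Scaling factor: 2/5 = 0.4.
peanut butter: 4 tbsp × 2/5 ÷ 16 tbsp/cup × 258 g/cup ≈ 26 g
brown sugar: (3 tbsp + 2 tsp = 11/3 tbsp) × 2/5 ÷ 16 tbsp/cup × 220 g/cup ≈ 20 g
chopped pecans: (1 cup + 5 tbsp = 1.3125 cup) × 2/5 × 110 g/cup ≈ 58 g
heavy cream: 3 cup × 2/5 × 238 g/cup ≈ 286 g

peanut butter: 26 g; brown sugar: 20 g; chopped pecans: 58 g; heavy cream: 286 g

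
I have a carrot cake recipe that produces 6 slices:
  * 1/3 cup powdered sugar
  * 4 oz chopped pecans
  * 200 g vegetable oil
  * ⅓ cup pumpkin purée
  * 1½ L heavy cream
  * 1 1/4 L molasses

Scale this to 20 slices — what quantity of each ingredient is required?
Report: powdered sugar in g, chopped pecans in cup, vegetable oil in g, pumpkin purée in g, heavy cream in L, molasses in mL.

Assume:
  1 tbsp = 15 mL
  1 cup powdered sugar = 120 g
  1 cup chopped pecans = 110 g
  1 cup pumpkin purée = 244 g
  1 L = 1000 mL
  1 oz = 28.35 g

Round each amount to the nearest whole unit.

Scaling factor: 20/6 = 10/3.
powdered sugar: 1/3 cup × 10/3 × 120 g/cup ≈ 133 g
chopped pecans: 4 oz × 10/3 × 28.35 g/oz ÷ 110 g/cup ≈ 3 cup
vegetable oil: 200 g × 10/3 ≈ 667 g
pumpkin purée: 1/3 cup × 10/3 × 244 g/cup ≈ 271 g
heavy cream: 1.5 L × 10/3 = 5 L
molasses: 1.25 L × 10/3 × 1000 mL/L ≈ 4167 mL

powdered sugar: 133 g; chopped pecans: 3 cup; vegetable oil: 667 g; pumpkin purée: 271 g; heavy cream: 5 L; molasses: 4167 mL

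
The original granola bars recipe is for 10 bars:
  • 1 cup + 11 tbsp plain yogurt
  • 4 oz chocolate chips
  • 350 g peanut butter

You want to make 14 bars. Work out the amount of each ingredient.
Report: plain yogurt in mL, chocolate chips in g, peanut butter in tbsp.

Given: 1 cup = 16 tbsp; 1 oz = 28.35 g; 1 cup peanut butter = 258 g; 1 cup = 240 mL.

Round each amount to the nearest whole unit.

Scaling factor: 14/10 = 7/5 = 1.4.
plain yogurt: (1 cup + 11 tbsp = 1.6875 cup) × 7/5 × 240 mL/cup = 567 mL
chocolate chips: 4 oz × 7/5 × 28.35 g/oz ≈ 159 g
peanut butter: 350 g × 7/5 ÷ 258 g/cup × 16 tbsp/cup ≈ 30 tbsp

plain yogurt: 567 mL; chocolate chips: 159 g; peanut butter: 30 tbsp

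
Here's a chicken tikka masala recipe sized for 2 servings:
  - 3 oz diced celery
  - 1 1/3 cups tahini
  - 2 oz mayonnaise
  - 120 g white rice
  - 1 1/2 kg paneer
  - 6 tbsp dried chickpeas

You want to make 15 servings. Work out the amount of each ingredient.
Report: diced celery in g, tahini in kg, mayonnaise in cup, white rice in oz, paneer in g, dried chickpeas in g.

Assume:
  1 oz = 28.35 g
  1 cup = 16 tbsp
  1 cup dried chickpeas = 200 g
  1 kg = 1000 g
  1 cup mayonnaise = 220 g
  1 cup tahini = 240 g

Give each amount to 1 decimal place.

Scaling factor: 15/2 = 7.5.
diced celery: 3 oz × 15/2 × 28.35 g/oz ≈ 637.9 g
tahini: 4/3 cup × 15/2 × 240 g/cup ÷ 1000 g/kg = 2.4 kg
mayonnaise: 2 oz × 15/2 × 28.35 g/oz ÷ 220 g/cup ≈ 1.9 cup
white rice: 120 g × 15/2 ÷ 28.35 g/oz ≈ 31.7 oz
paneer: 1.5 kg × 15/2 × 1000 g/kg = 11250.0 g
dried chickpeas: 6 tbsp × 15/2 ÷ 16 tbsp/cup × 200 g/cup = 562.5 g

diced celery: 637.9 g; tahini: 2.4 kg; mayonnaise: 1.9 cup; white rice: 31.7 oz; paneer: 11250.0 g; dried chickpeas: 562.5 g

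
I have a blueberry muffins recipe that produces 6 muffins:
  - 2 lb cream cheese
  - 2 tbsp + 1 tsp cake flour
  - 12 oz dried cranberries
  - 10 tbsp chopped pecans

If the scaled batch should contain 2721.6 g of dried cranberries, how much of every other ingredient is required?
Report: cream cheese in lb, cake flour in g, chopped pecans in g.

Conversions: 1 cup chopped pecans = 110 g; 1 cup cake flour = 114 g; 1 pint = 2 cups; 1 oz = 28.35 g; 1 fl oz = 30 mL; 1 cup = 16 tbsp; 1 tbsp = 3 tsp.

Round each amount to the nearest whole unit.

cream cheese: 16 lb; cake flour: 133 g; chopped pecans: 550 g

The original recipe has 340.2 g of dried cranberries, so the scaling factor is 2721.6 ÷ 340.2 = 8.
cream cheese: 2 lb × 8 = 16 lb
cake flour: (2 tbsp + 1 tsp = 7/3 tbsp) × 8 ÷ 16 tbsp/cup × 114 g/cup = 133 g
chopped pecans: 10 tbsp × 8 ÷ 16 tbsp/cup × 110 g/cup = 550 g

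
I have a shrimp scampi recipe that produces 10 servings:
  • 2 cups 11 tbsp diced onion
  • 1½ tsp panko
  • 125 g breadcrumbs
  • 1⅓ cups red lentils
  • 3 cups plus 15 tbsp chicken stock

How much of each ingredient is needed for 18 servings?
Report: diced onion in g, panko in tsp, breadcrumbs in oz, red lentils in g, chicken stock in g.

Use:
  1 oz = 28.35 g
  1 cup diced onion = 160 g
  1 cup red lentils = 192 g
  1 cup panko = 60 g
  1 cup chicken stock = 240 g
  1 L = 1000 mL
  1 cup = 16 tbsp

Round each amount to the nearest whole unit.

diced onion: 774 g; panko: 3 tsp; breadcrumbs: 8 oz; red lentils: 461 g; chicken stock: 1701 g

Scaling factor: 18/10 = 9/5 = 1.8.
diced onion: (2 cup + 11 tbsp = 2.6875 cup) × 9/5 × 160 g/cup = 774 g
panko: 1.5 tsp × 9/5 ≈ 3 tsp
breadcrumbs: 125 g × 9/5 ÷ 28.35 g/oz ≈ 8 oz
red lentils: 4/3 cup × 9/5 × 192 g/cup ≈ 461 g
chicken stock: (3 cup + 15 tbsp = 3.9375 cup) × 9/5 × 240 g/cup = 1701 g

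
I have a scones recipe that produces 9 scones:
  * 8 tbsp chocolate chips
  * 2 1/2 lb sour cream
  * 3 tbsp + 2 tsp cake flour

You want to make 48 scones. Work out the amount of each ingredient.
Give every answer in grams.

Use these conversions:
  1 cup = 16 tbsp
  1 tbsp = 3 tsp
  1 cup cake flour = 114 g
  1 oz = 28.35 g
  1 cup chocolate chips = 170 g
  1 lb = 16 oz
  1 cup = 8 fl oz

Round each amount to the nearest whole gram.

Scaling factor: 48/9 = 16/3.
chocolate chips: 8 tbsp × 16/3 ÷ 16 tbsp/cup × 170 g/cup ≈ 453 g
sour cream: 2.5 lb × 16/3 × 16 oz/lb × 28.35 g/oz = 6048 g
cake flour: (3 tbsp + 2 tsp = 11/3 tbsp) × 16/3 ÷ 16 tbsp/cup × 114 g/cup ≈ 139 g

chocolate chips: 453 g; sour cream: 6048 g; cake flour: 139 g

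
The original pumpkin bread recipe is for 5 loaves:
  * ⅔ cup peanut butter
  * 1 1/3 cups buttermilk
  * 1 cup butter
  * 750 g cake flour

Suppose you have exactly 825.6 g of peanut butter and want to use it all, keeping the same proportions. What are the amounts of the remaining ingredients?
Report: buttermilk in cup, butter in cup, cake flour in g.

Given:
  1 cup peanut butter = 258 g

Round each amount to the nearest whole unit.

buttermilk: 6 cup; butter: 5 cup; cake flour: 3600 g

The original recipe has 172 g of peanut butter, so the scaling factor is 825.6 ÷ 172 = 24/5 = 4.8.
buttermilk: 4/3 cup × 24/5 ≈ 6 cup
butter: 1 cup × 24/5 ≈ 5 cup
cake flour: 750 g × 24/5 = 3600 g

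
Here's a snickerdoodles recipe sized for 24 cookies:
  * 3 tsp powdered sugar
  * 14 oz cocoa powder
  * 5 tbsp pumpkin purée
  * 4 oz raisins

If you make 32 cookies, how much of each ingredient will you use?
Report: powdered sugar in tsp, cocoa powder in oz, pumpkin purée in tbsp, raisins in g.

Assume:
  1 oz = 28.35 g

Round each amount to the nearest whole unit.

powdered sugar: 4 tsp; cocoa powder: 19 oz; pumpkin purée: 7 tbsp; raisins: 151 g

Scaling factor: 32/24 = 4/3.
powdered sugar: 3 tsp × 4/3 = 4 tsp
cocoa powder: 14 oz × 4/3 ≈ 19 oz
pumpkin purée: 5 tbsp × 4/3 ≈ 7 tbsp
raisins: 4 oz × 4/3 × 28.35 g/oz ≈ 151 g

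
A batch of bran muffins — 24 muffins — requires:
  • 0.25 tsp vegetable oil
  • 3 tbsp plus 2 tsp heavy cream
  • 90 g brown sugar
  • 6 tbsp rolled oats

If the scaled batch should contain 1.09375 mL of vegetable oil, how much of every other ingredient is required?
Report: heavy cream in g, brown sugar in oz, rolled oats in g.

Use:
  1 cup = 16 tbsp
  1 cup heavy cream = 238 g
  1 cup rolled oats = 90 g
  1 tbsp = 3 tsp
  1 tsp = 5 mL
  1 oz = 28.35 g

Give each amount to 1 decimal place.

heavy cream: 47.7 g; brown sugar: 2.8 oz; rolled oats: 29.5 g

The original recipe has 1.25 mL of vegetable oil, so the scaling factor is 1.09375 ÷ 1.25 = 7/8 = 0.875.
heavy cream: (3 tbsp + 2 tsp = 11/3 tbsp) × 7/8 ÷ 16 tbsp/cup × 238 g/cup ≈ 47.7 g
brown sugar: 90 g × 7/8 ÷ 28.35 g/oz ≈ 2.8 oz
rolled oats: 6 tbsp × 7/8 ÷ 16 tbsp/cup × 90 g/cup ≈ 29.5 g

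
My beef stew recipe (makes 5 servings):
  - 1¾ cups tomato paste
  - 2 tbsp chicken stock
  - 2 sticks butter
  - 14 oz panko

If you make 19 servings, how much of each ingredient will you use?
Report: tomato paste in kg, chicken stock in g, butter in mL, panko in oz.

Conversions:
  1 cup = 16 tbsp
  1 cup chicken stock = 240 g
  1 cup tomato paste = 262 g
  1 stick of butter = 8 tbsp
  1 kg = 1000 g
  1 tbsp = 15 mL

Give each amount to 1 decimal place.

Scaling factor: 19/5 = 3.8.
tomato paste: 1.75 cup × 19/5 × 262 g/cup ÷ 1000 g/kg ≈ 1.7 kg
chicken stock: 2 tbsp × 19/5 ÷ 16 tbsp/cup × 240 g/cup = 114.0 g
butter: 2 stick × 19/5 × 8 tbsp/stick × 15 mL/tbsp = 912.0 mL
panko: 14 oz × 19/5 = 53.2 oz

tomato paste: 1.7 kg; chicken stock: 114.0 g; butter: 912.0 mL; panko: 53.2 oz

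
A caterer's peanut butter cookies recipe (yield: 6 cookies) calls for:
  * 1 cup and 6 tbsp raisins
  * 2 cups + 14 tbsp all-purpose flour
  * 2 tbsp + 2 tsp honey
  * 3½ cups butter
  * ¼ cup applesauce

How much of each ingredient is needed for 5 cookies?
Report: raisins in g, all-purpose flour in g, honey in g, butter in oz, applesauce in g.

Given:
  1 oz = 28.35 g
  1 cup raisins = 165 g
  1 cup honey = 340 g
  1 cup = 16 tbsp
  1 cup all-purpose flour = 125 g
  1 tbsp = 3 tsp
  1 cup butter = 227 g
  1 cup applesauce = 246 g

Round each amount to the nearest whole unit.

raisins: 189 g; all-purpose flour: 299 g; honey: 47 g; butter: 23 oz; applesauce: 51 g

Scaling factor: 5/6.
raisins: (1 cup + 6 tbsp = 1.375 cup) × 5/6 × 165 g/cup ≈ 189 g
all-purpose flour: (2 cup + 14 tbsp = 2.875 cup) × 5/6 × 125 g/cup ≈ 299 g
honey: (2 tbsp + 2 tsp = 8/3 tbsp) × 5/6 ÷ 16 tbsp/cup × 340 g/cup ≈ 47 g
butter: 3.5 cup × 5/6 × 227 g/cup ÷ 28.35 g/oz ≈ 23 oz
applesauce: 0.25 cup × 5/6 × 246 g/cup ≈ 51 g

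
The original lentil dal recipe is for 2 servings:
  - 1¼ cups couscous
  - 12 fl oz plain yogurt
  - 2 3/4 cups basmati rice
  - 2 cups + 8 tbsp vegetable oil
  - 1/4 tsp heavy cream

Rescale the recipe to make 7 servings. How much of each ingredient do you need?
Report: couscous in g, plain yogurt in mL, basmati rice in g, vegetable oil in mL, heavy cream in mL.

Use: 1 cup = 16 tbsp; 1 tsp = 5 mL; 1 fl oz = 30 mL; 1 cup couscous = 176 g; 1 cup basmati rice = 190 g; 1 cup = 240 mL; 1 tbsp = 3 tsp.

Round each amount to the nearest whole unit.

couscous: 770 g; plain yogurt: 1260 mL; basmati rice: 1829 g; vegetable oil: 2100 mL; heavy cream: 4 mL

Scaling factor: 7/2 = 3.5.
couscous: 1.25 cup × 7/2 × 176 g/cup = 770 g
plain yogurt: 12 fl oz × 7/2 × 30 mL/fl oz = 1260 mL
basmati rice: 2.75 cup × 7/2 × 190 g/cup ≈ 1829 g
vegetable oil: (2 cup + 8 tbsp = 2.5 cup) × 7/2 × 240 mL/cup = 2100 mL
heavy cream: 0.25 tsp × 7/2 × 5 mL/tsp ≈ 4 mL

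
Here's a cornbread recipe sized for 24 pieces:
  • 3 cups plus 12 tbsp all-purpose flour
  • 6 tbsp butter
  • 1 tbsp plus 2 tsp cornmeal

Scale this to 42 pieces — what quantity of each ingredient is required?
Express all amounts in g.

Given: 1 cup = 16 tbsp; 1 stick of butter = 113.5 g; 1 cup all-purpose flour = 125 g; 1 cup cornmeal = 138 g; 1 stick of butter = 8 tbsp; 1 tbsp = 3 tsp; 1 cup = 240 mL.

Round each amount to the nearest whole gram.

Scaling factor: 42/24 = 7/4 = 1.75.
all-purpose flour: (3 cup + 12 tbsp = 3.75 cup) × 7/4 × 125 g/cup ≈ 820 g
butter: 6 tbsp × 7/4 ÷ 8 tbsp/stick × 113.5 g/stick ≈ 149 g
cornmeal: (1 tbsp + 2 tsp = 5/3 tbsp) × 7/4 ÷ 16 tbsp/cup × 138 g/cup ≈ 25 g

all-purpose flour: 820 g; butter: 149 g; cornmeal: 25 g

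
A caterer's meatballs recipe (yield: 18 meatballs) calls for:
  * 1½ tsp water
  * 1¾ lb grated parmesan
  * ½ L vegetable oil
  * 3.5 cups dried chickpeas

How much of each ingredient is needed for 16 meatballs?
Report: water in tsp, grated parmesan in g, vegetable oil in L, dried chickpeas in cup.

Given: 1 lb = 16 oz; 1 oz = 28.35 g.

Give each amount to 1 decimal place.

water: 1.3 tsp; grated parmesan: 705.6 g; vegetable oil: 0.4 L; dried chickpeas: 3.1 cup

Scaling factor: 16/18 = 8/9.
water: 1.5 tsp × 8/9 ≈ 1.3 tsp
grated parmesan: 1.75 lb × 8/9 × 16 oz/lb × 28.35 g/oz = 705.6 g
vegetable oil: 0.5 L × 8/9 ≈ 0.4 L
dried chickpeas: 3.5 cup × 8/9 ≈ 3.1 cup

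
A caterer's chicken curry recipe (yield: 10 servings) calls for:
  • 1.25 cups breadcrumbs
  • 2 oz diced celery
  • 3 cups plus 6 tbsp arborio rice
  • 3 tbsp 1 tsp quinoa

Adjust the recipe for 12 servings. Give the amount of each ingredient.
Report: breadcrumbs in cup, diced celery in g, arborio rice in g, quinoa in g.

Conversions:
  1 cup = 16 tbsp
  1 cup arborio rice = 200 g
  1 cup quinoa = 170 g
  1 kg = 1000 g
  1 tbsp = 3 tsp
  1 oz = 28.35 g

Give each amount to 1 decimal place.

breadcrumbs: 1.5 cup; diced celery: 68.0 g; arborio rice: 810.0 g; quinoa: 42.5 g

Scaling factor: 12/10 = 6/5 = 1.2.
breadcrumbs: 1.25 cup × 6/5 = 1.5 cup
diced celery: 2 oz × 6/5 × 28.35 g/oz ≈ 68.0 g
arborio rice: (3 cup + 6 tbsp = 3.375 cup) × 6/5 × 200 g/cup = 810.0 g
quinoa: (3 tbsp + 1 tsp = 10/3 tbsp) × 6/5 ÷ 16 tbsp/cup × 170 g/cup = 42.5 g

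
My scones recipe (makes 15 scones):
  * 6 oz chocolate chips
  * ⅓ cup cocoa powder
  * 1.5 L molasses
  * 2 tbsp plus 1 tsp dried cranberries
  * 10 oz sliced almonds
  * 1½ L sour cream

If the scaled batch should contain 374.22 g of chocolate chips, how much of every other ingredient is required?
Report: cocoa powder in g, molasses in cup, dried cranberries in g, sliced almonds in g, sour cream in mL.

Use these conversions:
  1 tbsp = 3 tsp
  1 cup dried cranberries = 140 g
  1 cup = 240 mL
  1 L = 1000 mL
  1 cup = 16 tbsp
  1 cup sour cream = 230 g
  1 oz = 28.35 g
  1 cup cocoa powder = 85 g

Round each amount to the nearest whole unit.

The original recipe has 170.1 g of chocolate chips, so the scaling factor is 374.22 ÷ 170.1 = 11/5 = 2.2.
cocoa powder: 1/3 cup × 11/5 × 85 g/cup ≈ 62 g
molasses: 1.5 L × 11/5 × 1000 mL/L ÷ 240 mL/cup ≈ 14 cup
dried cranberries: (2 tbsp + 1 tsp = 7/3 tbsp) × 11/5 ÷ 16 tbsp/cup × 140 g/cup ≈ 45 g
sliced almonds: 10 oz × 11/5 × 28.35 g/oz ≈ 624 g
sour cream: 1.5 L × 11/5 × 1000 mL/L = 3300 mL

cocoa powder: 62 g; molasses: 14 cup; dried cranberries: 45 g; sliced almonds: 624 g; sour cream: 3300 mL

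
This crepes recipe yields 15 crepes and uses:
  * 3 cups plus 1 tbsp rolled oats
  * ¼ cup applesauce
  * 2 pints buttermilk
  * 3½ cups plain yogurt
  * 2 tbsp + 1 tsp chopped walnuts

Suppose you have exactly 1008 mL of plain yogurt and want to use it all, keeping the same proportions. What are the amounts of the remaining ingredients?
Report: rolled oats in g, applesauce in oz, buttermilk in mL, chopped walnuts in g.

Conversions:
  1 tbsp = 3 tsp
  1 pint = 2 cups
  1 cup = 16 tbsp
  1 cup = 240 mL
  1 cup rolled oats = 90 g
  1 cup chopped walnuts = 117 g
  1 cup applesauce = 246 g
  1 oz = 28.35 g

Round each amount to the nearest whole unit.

The original recipe has 840 mL of plain yogurt, so the scaling factor is 1008 ÷ 840 = 6/5 = 1.2.
rolled oats: (3 cup + 1 tbsp = 3.0625 cup) × 6/5 × 90 g/cup ≈ 331 g
applesauce: 0.25 cup × 6/5 × 246 g/cup ÷ 28.35 g/oz ≈ 3 oz
buttermilk: 2 pint × 6/5 × 2 cup/pint × 240 mL/cup = 1152 mL
chopped walnuts: (2 tbsp + 1 tsp = 7/3 tbsp) × 6/5 ÷ 16 tbsp/cup × 117 g/cup ≈ 20 g

rolled oats: 331 g; applesauce: 3 oz; buttermilk: 1152 mL; chopped walnuts: 20 g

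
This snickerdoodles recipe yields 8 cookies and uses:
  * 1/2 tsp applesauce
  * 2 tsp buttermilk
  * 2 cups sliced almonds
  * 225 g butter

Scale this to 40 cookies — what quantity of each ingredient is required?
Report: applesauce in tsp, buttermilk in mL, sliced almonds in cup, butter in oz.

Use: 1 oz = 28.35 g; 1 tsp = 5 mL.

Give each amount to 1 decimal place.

applesauce: 2.5 tsp; buttermilk: 50.0 mL; sliced almonds: 10.0 cup; butter: 39.7 oz

Scaling factor: 40/8 = 5.
applesauce: 0.5 tsp × 5 = 2.5 tsp
buttermilk: 2 tsp × 5 × 5 mL/tsp = 50.0 mL
sliced almonds: 2 cup × 5 = 10.0 cup
butter: 225 g × 5 ÷ 28.35 g/oz ≈ 39.7 oz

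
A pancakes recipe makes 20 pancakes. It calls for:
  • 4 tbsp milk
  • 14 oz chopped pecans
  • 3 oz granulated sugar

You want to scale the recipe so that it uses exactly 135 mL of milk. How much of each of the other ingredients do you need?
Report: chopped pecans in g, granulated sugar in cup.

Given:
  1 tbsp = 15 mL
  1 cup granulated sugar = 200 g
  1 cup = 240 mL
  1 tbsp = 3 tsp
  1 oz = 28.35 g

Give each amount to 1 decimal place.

The original recipe has 60 mL of milk, so the scaling factor is 135 ÷ 60 = 9/4 = 2.25.
chopped pecans: 14 oz × 9/4 × 28.35 g/oz ≈ 893.0 g
granulated sugar: 3 oz × 9/4 × 28.35 g/oz ÷ 200 g/cup ≈ 1.0 cup

chopped pecans: 893.0 g; granulated sugar: 1.0 cup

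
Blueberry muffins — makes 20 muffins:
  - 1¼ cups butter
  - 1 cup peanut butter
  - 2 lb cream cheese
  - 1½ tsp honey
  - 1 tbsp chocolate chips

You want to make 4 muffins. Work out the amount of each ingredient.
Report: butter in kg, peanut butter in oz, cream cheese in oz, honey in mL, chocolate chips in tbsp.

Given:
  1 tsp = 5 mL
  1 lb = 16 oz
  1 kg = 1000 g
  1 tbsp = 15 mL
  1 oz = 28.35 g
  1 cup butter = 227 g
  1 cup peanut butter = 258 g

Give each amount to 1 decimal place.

Scaling factor: 4/20 = 1/5 = 0.2.
butter: 1.25 cup × 1/5 × 227 g/cup ÷ 1000 g/kg ≈ 0.1 kg
peanut butter: 1 cup × 1/5 × 258 g/cup ÷ 28.35 g/oz ≈ 1.8 oz
cream cheese: 2 lb × 1/5 × 16 oz/lb = 6.4 oz
honey: 1.5 tsp × 1/5 × 5 mL/tsp = 1.5 mL
chocolate chips: 1 tbsp × 1/5 = 0.2 tbsp

butter: 0.1 kg; peanut butter: 1.8 oz; cream cheese: 6.4 oz; honey: 1.5 mL; chocolate chips: 0.2 tbsp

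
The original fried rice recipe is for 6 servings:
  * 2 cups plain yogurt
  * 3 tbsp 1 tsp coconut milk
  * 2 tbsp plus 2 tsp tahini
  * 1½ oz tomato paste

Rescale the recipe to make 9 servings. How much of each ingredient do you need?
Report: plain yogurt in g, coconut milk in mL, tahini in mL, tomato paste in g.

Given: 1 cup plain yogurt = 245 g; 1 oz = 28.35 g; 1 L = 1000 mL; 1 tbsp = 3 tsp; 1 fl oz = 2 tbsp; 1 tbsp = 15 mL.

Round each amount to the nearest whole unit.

Scaling factor: 9/6 = 3/2 = 1.5.
plain yogurt: 2 cup × 3/2 × 245 g/cup = 735 g
coconut milk: (3 tbsp + 1 tsp = 10/3 tbsp) × 3/2 × 15 mL/tbsp = 75 mL
tahini: (2 tbsp + 2 tsp = 8/3 tbsp) × 3/2 × 15 mL/tbsp = 60 mL
tomato paste: 1.5 oz × 3/2 × 28.35 g/oz ≈ 64 g

plain yogurt: 735 g; coconut milk: 75 mL; tahini: 60 mL; tomato paste: 64 g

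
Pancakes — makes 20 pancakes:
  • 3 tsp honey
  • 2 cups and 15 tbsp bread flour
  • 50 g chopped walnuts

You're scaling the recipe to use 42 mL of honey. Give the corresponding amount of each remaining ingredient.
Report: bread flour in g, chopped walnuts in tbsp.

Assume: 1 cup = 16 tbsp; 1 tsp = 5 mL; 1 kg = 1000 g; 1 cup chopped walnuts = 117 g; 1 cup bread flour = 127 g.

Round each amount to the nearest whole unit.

The original recipe has 15 mL of honey, so the scaling factor is 42 ÷ 15 = 14/5 = 2.8.
bread flour: (2 cup + 15 tbsp = 2.9375 cup) × 14/5 × 127 g/cup ≈ 1045 g
chopped walnuts: 50 g × 14/5 ÷ 117 g/cup × 16 tbsp/cup ≈ 19 tbsp

bread flour: 1045 g; chopped walnuts: 19 tbsp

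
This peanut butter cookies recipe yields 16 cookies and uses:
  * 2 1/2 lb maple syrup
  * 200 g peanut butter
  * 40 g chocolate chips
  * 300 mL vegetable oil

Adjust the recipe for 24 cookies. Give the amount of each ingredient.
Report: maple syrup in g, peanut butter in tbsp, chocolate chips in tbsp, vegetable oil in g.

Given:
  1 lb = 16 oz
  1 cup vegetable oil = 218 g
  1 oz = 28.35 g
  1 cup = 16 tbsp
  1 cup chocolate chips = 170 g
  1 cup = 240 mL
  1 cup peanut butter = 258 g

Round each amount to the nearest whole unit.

maple syrup: 1701 g; peanut butter: 19 tbsp; chocolate chips: 6 tbsp; vegetable oil: 409 g

Scaling factor: 24/16 = 3/2 = 1.5.
maple syrup: 2.5 lb × 3/2 × 16 oz/lb × 28.35 g/oz = 1701 g
peanut butter: 200 g × 3/2 ÷ 258 g/cup × 16 tbsp/cup ≈ 19 tbsp
chocolate chips: 40 g × 3/2 ÷ 170 g/cup × 16 tbsp/cup ≈ 6 tbsp
vegetable oil: 300 mL × 3/2 ÷ 240 mL/cup × 218 g/cup ≈ 409 g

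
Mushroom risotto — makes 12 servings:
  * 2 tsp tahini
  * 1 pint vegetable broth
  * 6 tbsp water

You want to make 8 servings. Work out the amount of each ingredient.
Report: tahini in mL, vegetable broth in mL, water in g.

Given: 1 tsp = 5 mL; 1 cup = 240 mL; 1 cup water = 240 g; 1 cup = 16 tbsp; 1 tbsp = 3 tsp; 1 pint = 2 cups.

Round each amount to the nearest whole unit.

tahini: 7 mL; vegetable broth: 320 mL; water: 60 g

Scaling factor: 8/12 = 2/3.
tahini: 2 tsp × 2/3 × 5 mL/tsp ≈ 7 mL
vegetable broth: 1 pint × 2/3 × 2 cup/pint × 240 mL/cup = 320 mL
water: 6 tbsp × 2/3 ÷ 16 tbsp/cup × 240 g/cup = 60 g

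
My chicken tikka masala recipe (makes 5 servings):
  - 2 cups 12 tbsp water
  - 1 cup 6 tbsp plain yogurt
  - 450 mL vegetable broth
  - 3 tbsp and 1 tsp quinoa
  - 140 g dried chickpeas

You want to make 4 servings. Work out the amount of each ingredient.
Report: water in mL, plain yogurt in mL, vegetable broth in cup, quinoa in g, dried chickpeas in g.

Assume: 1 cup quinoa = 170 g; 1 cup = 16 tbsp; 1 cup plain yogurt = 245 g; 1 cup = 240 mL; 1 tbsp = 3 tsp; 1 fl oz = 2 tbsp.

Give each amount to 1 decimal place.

Scaling factor: 4/5 = 0.8.
water: (2 cup + 12 tbsp = 2.75 cup) × 4/5 × 240 mL/cup = 528.0 mL
plain yogurt: (1 cup + 6 tbsp = 1.375 cup) × 4/5 × 240 mL/cup = 264.0 mL
vegetable broth: 450 mL × 4/5 ÷ 240 mL/cup = 1.5 cup
quinoa: (3 tbsp + 1 tsp = 10/3 tbsp) × 4/5 ÷ 16 tbsp/cup × 170 g/cup ≈ 28.3 g
dried chickpeas: 140 g × 4/5 = 112.0 g

water: 528.0 mL; plain yogurt: 264.0 mL; vegetable broth: 1.5 cup; quinoa: 28.3 g; dried chickpeas: 112.0 g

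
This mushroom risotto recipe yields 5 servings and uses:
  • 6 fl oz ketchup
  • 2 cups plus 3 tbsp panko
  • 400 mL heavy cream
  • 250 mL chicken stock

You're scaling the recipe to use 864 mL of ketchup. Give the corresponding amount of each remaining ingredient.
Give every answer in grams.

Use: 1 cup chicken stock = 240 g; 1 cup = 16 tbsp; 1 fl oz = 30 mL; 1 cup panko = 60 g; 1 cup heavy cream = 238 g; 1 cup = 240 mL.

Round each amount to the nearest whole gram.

The original recipe has 180 mL of ketchup, so the scaling factor is 864 ÷ 180 = 24/5 = 4.8.
panko: (2 cup + 3 tbsp = 2.1875 cup) × 24/5 × 60 g/cup = 630 g
heavy cream: 400 mL × 24/5 ÷ 240 mL/cup × 238 g/cup = 1904 g
chicken stock: 250 mL × 24/5 ÷ 240 mL/cup × 240 g/cup = 1200 g

panko: 630 g; heavy cream: 1904 g; chicken stock: 1200 g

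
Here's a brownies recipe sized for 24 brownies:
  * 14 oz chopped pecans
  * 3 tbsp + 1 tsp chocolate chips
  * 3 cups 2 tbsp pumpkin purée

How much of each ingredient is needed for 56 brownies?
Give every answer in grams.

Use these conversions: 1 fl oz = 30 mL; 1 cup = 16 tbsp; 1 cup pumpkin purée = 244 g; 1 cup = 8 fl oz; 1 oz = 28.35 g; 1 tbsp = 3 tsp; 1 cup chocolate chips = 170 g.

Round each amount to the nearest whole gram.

Scaling factor: 56/24 = 7/3.
chopped pecans: 14 oz × 7/3 × 28.35 g/oz ≈ 926 g
chocolate chips: (3 tbsp + 1 tsp = 10/3 tbsp) × 7/3 ÷ 16 tbsp/cup × 170 g/cup ≈ 83 g
pumpkin purée: (3 cup + 2 tbsp = 3.125 cup) × 7/3 × 244 g/cup ≈ 1779 g

chopped pecans: 926 g; chocolate chips: 83 g; pumpkin purée: 1779 g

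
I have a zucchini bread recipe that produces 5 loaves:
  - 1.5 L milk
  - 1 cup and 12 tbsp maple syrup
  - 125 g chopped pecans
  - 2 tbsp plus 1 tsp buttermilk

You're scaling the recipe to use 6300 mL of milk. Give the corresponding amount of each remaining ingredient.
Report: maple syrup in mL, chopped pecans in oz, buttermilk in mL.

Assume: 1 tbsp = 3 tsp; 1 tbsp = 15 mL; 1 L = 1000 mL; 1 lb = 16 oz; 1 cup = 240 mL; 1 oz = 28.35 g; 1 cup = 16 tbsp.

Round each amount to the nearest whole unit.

The original recipe has 1500 mL of milk, so the scaling factor is 6300 ÷ 1500 = 21/5 = 4.2.
maple syrup: (1 cup + 12 tbsp = 1.75 cup) × 21/5 × 240 mL/cup = 1764 mL
chopped pecans: 125 g × 21/5 ÷ 28.35 g/oz ≈ 19 oz
buttermilk: (2 tbsp + 1 tsp = 7/3 tbsp) × 21/5 × 15 mL/tbsp = 147 mL

maple syrup: 1764 mL; chopped pecans: 19 oz; buttermilk: 147 mL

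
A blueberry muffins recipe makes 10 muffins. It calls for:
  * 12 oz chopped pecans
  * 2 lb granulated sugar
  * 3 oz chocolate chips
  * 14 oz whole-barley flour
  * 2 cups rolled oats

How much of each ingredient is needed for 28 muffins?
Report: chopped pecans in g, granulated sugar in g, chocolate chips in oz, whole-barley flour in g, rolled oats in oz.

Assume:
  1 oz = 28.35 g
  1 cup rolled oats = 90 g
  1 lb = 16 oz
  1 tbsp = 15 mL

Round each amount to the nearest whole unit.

Scaling factor: 28/10 = 14/5 = 2.8.
chopped pecans: 12 oz × 14/5 × 28.35 g/oz ≈ 953 g
granulated sugar: 2 lb × 14/5 × 16 oz/lb × 28.35 g/oz ≈ 2540 g
chocolate chips: 3 oz × 14/5 ≈ 8 oz
whole-barley flour: 14 oz × 14/5 × 28.35 g/oz ≈ 1111 g
rolled oats: 2 cup × 14/5 × 90 g/cup ÷ 28.35 g/oz ≈ 18 oz

chopped pecans: 953 g; granulated sugar: 2540 g; chocolate chips: 8 oz; whole-barley flour: 1111 g; rolled oats: 18 oz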